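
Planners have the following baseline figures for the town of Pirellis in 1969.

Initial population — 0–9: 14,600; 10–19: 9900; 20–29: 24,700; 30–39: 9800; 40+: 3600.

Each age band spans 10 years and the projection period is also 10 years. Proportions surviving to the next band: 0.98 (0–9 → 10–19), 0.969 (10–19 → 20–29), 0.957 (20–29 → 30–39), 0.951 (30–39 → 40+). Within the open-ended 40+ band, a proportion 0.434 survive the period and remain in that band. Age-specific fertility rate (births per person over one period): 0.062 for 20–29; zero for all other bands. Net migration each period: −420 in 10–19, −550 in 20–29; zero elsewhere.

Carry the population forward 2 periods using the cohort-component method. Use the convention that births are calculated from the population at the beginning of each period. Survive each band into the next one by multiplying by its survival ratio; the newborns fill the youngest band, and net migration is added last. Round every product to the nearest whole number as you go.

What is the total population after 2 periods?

Period 1:
Births: 24700 × 0.062 = 1531
10–19: 14600 × 0.98 = 14308
20–29: 9900 × 0.969 = 9593
30–39: 24700 × 0.957 = 23638
40+: 9800 × 0.951 + 3600 × 0.434 = 9320 + 1562 = 10882
Net migration: 10–19 − 420 → 13888; 20–29 − 550 → 9043
Population now: 0–9=1531, 10–19=13888, 20–29=9043, 30–39=23638, 40+=10882
Period 2:
Births: 9043 × 0.062 = 561
10–19: 1531 × 0.98 = 1500
20–29: 13888 × 0.969 = 13457
30–39: 9043 × 0.957 = 8654
40+: 23638 × 0.951 + 10882 × 0.434 = 22480 + 4723 = 27203
Net migration: 10–19 − 420 → 1080; 20–29 − 550 → 12907
Population now: 0–9=561, 10–19=1080, 20–29=12907, 30–39=8654, 40+=27203
Total after period 2: 561 + 1080 + 12907 + 8654 + 27203 = 50405

50405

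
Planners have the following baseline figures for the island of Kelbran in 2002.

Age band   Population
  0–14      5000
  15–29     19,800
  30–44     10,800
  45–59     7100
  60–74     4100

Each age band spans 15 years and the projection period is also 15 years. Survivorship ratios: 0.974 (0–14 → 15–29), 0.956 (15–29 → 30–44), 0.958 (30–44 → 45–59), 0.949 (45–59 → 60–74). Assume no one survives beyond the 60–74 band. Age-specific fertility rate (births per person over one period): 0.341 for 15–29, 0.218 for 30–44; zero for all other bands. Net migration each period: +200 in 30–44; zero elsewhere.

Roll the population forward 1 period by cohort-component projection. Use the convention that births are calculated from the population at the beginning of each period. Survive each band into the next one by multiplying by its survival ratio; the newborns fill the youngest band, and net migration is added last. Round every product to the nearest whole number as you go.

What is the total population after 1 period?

Numbering the bands 1..5 from youngest to oldest:
[period 1]
Births: 19800 * 0.341 = 6752  |  10800 * 0.218 = 2354 — total 9106
Band 2: 5000 * 0.974 = 4870
Band 3: 19800 * 0.956 = 18929
Band 4: 10800 * 0.958 = 10346
Band 5: 7100 * 0.949 = 6738
Net migration: Band 3 + 200 → 19129
End of period: [9106, 4870, 19129, 10346, 6738]
Total after period 1: 9106 + 4870 + 19129 + 10346 + 6738 = 50189

50189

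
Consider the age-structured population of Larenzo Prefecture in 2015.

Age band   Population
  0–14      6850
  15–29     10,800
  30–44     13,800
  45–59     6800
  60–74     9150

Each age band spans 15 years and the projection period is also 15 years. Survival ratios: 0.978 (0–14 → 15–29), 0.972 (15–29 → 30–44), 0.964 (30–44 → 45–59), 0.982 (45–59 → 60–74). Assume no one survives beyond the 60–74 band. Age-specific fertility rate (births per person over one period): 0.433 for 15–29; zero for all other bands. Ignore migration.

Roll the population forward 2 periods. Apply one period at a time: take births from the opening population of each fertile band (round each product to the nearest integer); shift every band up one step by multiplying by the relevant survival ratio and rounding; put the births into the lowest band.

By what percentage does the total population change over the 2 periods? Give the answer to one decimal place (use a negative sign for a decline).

After projecting period 1:
Births: 10800 * 0.433 = 4676
15–29: 6850 * 0.978 = 6699
30–44: 10800 * 0.972 = 10498
45–59: 13800 * 0.964 = 13303
60–74: 6800 * 0.982 = 6678
Giving 4676 / 6699 / 10498 / 13303 / 6678.
After projecting period 2:
Births: 6699 * 0.433 = 2901
15–29: 4676 * 0.978 = 4573
30–44: 6699 * 0.972 = 6511
45–59: 10498 * 0.964 = 10120
60–74: 13303 * 0.982 = 13064
Giving 2901 / 4573 / 6511 / 10120 / 13064.
Total: 47400 → 37169; change = -10231; percentage change = -21.6%

-21.6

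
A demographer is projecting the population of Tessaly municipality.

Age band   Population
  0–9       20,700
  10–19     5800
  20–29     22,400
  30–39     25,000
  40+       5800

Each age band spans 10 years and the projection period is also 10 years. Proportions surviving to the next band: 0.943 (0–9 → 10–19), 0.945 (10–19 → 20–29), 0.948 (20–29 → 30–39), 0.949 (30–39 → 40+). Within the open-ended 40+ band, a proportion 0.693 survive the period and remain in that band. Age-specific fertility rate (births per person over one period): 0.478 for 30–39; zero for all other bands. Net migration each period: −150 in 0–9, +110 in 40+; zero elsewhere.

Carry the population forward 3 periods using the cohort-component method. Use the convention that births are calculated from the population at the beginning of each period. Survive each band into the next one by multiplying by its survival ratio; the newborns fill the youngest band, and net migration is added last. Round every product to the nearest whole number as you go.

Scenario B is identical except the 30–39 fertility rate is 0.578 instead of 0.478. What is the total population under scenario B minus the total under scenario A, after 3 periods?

4750

[period 1]
Births: 25000 * 0.478 = 11950
10–19: 20700 * 0.943 = 19520
20–29: 5800 * 0.945 = 5481
30–39: 22400 * 0.948 = 21235
40+: 25000 * 0.949 + 5800 * 0.693 = 23725 + 4019 = 27744
Net migration: 0–9 − 150 → 11800; 40+ + 110 → 27854
Giving 11800 / 19520 / 5481 / 21235 / 27854.
[period 2]
Births: 21235 * 0.478 = 10150
10–19: 11800 * 0.943 = 11127
20–29: 19520 * 0.945 = 18446
30–39: 5481 * 0.948 = 5196
40+: 21235 * 0.949 + 27854 * 0.693 = 20152 + 19303 = 39455
Net migration: 0–9 − 150 → 10000; 40+ + 110 → 39565
Giving 10000 / 11127 / 18446 / 5196 / 39565.
[period 3]
Births: 5196 * 0.478 = 2484
10–19: 10000 * 0.943 = 9430
20–29: 11127 * 0.945 = 10515
30–39: 18446 * 0.948 = 17487
40+: 5196 * 0.949 + 39565 * 0.693 = 4931 + 27419 = 32350
Net migration: 0–9 − 150 → 2334; 40+ + 110 → 32460
Giving 2334 / 9430 / 10515 / 17487 / 32460.
Scenario A total after 3 periods: 72226
Scenario B projection —
[period 1]
Births: 25000 * 0.578 = 14450
10–19: 20700 * 0.943 = 19520
20–29: 5800 * 0.945 = 5481
30–39: 22400 * 0.948 = 21235
40+: 25000 * 0.949 + 5800 * 0.693 = 23725 + 4019 = 27744
Net migration: 0–9 − 150 → 14300; 40+ + 110 → 27854
Giving 14300 / 19520 / 5481 / 21235 / 27854.
[period 2]
Births: 21235 * 0.578 = 12274
10–19: 14300 * 0.943 = 13485
20–29: 19520 * 0.945 = 18446
30–39: 5481 * 0.948 = 5196
40+: 21235 * 0.949 + 27854 * 0.693 = 20152 + 19303 = 39455
Net migration: 0–9 − 150 → 12124; 40+ + 110 → 39565
Giving 12124 / 13485 / 18446 / 5196 / 39565.
[period 3]
Births: 5196 * 0.578 = 3003
10–19: 12124 * 0.943 = 11433
20–29: 13485 * 0.945 = 12743
30–39: 18446 * 0.948 = 17487
40+: 5196 * 0.949 + 39565 * 0.693 = 4931 + 27419 = 32350
Net migration: 0–9 − 150 → 2853; 40+ + 110 → 32460
Giving 2853 / 11433 / 12743 / 17487 / 32460.
Scenario B total after 3 periods: 76976
Difference B − A = 76976 − 72226 = 4750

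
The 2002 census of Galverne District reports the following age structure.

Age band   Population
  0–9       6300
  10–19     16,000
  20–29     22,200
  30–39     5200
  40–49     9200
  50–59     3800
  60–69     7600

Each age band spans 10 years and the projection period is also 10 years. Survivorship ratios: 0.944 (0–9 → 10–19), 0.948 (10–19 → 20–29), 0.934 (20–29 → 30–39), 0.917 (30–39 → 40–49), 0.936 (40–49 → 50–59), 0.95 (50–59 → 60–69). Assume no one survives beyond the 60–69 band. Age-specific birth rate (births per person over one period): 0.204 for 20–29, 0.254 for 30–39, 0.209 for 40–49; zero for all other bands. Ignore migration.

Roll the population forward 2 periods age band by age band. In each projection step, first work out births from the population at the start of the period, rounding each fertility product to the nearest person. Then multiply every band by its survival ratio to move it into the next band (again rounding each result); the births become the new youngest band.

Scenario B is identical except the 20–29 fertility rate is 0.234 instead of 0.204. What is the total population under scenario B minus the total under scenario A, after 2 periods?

1083

Period 1.
Births: 22200 × 0.204 = 4529  |  5200 × 0.254 = 1321  |  9200 × 0.209 = 1923 ⇒ total 7773
10–19: 6300 × 0.944 = 5947
20–29: 16000 × 0.948 = 15168
30–39: 22200 × 0.934 = 20735
40–49: 5200 × 0.917 = 4768
50–59: 9200 × 0.936 = 8611
60–69: 3800 × 0.95 = 3610
Population now: 0–9=7773, 10–19=5947, 20–29=15168, 30–39=20735, 40–49=4768, 50–59=8611, 60–69=3610
Period 2.
Births: 15168 × 0.204 = 3094  |  20735 × 0.254 = 5267  |  4768 × 0.209 = 997 ⇒ total 9358
10–19: 7773 × 0.944 = 7338
20–29: 5947 × 0.948 = 5638
30–39: 15168 × 0.934 = 14167
40–49: 20735 × 0.917 = 19014
50–59: 4768 × 0.936 = 4463
60–69: 8611 × 0.95 = 8180
Population now: 0–9=9358, 10–19=7338, 20–29=5638, 30–39=14167, 40–49=19014, 50–59=4463, 60–69=8180
Scenario A total after 2 periods: 68158
Scenario B projection —
Period 1.
Births: 22200 × 0.234 = 5195  |  5200 × 0.254 = 1321  |  9200 × 0.209 = 1923 ⇒ total 8439
10–19: 6300 × 0.944 = 5947
20–29: 16000 × 0.948 = 15168
30–39: 22200 × 0.934 = 20735
40–49: 5200 × 0.917 = 4768
50–59: 9200 × 0.936 = 8611
60–69: 3800 × 0.95 = 3610
Population now: 0–9=8439, 10–19=5947, 20–29=15168, 30–39=20735, 40–49=4768, 50–59=8611, 60–69=3610
Period 2.
Births: 15168 × 0.234 = 3549  |  20735 × 0.254 = 5267  |  4768 × 0.209 = 997 ⇒ total 9813
10–19: 8439 × 0.944 = 7966
20–29: 5947 × 0.948 = 5638
30–39: 15168 × 0.934 = 14167
40–49: 20735 × 0.917 = 19014
50–59: 4768 × 0.936 = 4463
60–69: 8611 × 0.95 = 8180
Population now: 0–9=9813, 10–19=7966, 20–29=5638, 30–39=14167, 40–49=19014, 50–59=4463, 60–69=8180
Scenario B total after 2 periods: 69241
Difference B − A = 69241 − 68158 = 1083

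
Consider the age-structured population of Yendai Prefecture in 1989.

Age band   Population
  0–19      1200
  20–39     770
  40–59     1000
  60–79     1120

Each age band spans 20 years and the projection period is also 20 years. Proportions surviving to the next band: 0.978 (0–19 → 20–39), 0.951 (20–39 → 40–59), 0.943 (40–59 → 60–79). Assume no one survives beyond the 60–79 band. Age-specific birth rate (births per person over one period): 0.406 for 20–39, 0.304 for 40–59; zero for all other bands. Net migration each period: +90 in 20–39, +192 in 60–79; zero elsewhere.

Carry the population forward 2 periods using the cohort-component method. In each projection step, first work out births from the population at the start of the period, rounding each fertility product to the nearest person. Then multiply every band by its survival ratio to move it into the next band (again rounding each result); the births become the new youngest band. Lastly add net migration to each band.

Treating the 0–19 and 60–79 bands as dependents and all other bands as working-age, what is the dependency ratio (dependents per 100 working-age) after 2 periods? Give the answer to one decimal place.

85.4

Let band 1 be 0–19 through band 4 = 60–79.
After projecting period 1:
Births: 770 * 0.406 = 313, 1000 * 0.304 = 304 → 617
Band 2: 1200 * 0.978 = 1174
Band 3: 770 * 0.951 = 732
Band 4: 1000 * 0.943 = 943
Net migration: Band 2 + 90 → 1264; Band 4 + 192 → 1135
Population now: 0–19=617, 20–39=1264, 40–59=732, 60–79=1135
After projecting period 2:
Births: 1264 * 0.406 = 513, 732 * 0.304 = 223 → 736
Band 2: 617 * 0.978 = 603
Band 3: 1264 * 0.951 = 1202
Band 4: 732 * 0.943 = 690
Net migration: Band 2 + 90 → 693; Band 4 + 192 → 882
Population now: 0–19=736, 20–39=693, 40–59=1202, 60–79=882
Dependents (band 0–19 + band 60–79) = 736 + 882 = 1618; working-age = 1895; ratio = 1618/1895 × 100 = 85.4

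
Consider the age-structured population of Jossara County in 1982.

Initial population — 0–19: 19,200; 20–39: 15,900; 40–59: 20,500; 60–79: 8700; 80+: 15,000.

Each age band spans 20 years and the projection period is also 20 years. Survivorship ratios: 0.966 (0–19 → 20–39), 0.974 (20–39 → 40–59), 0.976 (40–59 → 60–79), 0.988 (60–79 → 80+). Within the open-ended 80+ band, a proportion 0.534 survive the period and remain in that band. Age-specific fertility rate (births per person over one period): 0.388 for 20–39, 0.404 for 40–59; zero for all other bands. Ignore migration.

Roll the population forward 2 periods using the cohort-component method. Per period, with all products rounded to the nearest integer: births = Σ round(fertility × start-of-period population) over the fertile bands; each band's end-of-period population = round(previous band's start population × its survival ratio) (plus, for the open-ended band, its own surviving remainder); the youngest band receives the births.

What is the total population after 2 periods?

89229

After projecting period 1:
Births: 15900 × 0.388 = 6169, 20500 × 0.404 = 8282 ⇒ total 14451
20–39: 19200 × 0.966 = 18547
40–59: 15900 × 0.974 = 15487
60–79: 20500 × 0.976 = 20008
80+: 8700 × 0.988 + 15000 × 0.534 = 8596 + 8010 = 16606
Population now: 0–19=14451, 20–39=18547, 40–59=15487, 60–79=20008, 80+=16606
After projecting period 2:
Births: 18547 × 0.388 = 7196, 15487 × 0.404 = 6257 ⇒ total 13453
20–39: 14451 × 0.966 = 13960
40–59: 18547 × 0.974 = 18065
60–79: 15487 × 0.976 = 15115
80+: 20008 × 0.988 + 16606 × 0.534 = 19768 + 8868 = 28636
Population now: 0–19=13453, 20–39=13960, 40–59=18065, 60–79=15115, 80+=28636
Total after period 2: 13453 + 13960 + 18065 + 15115 + 28636 = 89229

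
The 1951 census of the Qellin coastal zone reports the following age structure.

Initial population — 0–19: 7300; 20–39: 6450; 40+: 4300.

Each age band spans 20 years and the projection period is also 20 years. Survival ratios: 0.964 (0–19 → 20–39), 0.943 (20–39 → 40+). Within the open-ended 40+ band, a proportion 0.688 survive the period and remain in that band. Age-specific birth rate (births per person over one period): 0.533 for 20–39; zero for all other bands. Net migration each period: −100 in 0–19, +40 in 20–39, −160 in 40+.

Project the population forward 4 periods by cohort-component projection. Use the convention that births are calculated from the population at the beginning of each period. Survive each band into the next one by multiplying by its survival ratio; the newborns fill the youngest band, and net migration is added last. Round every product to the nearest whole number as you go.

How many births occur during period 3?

1737

Numbering the groups 1..3 from youngest to oldest:
— Period 1 —
Births: 6450 × 0.533 = 3438
Group 2: 7300 × 0.964 = 7037
Group 3: 6450 × 0.943 + 4300 × 0.688 = 6082 + 2958 = 9040
Net migration: Group 1 − 100 → 3338; Group 2 + 40 → 7077; Group 3 − 160 → 8880
→ [3338, 7077, 8880]
— Period 2 —
Births: 7077 × 0.533 = 3772
Group 2: 3338 × 0.964 = 3218
Group 3: 7077 × 0.943 + 8880 × 0.688 = 6674 + 6109 = 12783
Net migration: Group 1 − 100 → 3672; Group 2 + 40 → 3258; Group 3 − 160 → 12623
→ [3672, 3258, 12623]
— Period 3 —
Births: 3258 × 0.533 = 1737
Group 2: 3672 × 0.964 = 3540
Group 3: 3258 × 0.943 + 12623 × 0.688 = 3072 + 8685 = 11757
Net migration: Group 1 − 100 → 1637; Group 2 + 40 → 3580; Group 3 − 160 → 11597
→ [1637, 3580, 11597]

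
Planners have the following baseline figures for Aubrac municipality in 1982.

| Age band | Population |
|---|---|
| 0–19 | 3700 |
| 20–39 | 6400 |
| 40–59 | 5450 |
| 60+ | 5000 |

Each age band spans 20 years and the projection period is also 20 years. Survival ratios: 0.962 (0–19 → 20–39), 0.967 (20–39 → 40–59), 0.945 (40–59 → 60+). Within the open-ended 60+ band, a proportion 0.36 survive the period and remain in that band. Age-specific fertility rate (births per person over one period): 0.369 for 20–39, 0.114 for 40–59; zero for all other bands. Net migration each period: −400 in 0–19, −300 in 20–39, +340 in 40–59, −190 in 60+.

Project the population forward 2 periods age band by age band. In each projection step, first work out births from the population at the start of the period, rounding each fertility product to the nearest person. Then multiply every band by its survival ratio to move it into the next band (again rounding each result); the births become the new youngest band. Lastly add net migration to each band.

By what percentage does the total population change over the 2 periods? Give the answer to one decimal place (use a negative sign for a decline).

Numbering the bands 1..4 from youngest to oldest:
— Period 1 —
Births: 6400 × 0.369 = 2362  |  5450 × 0.114 = 621 ⇒ total 2983
Band 2: 3700 × 0.962 = 3559
Band 3: 6400 × 0.967 = 6189
Band 4: 5450 × 0.945 + 5000 × 0.36 = 5150 + 1800 = 6950
Net migration: Band 1 − 400 → 2583; Band 2 − 300 → 3259; Band 3 + 340 → 6529; Band 4 − 190 → 6760
End of period: [2583, 3259, 6529, 6760]
— Period 2 —
Births: 3259 × 0.369 = 1203  |  6529 × 0.114 = 744 ⇒ total 1947
Band 2: 2583 × 0.962 = 2485
Band 3: 3259 × 0.967 = 3151
Band 4: 6529 × 0.945 + 6760 × 0.36 = 6170 + 2434 = 8604
Net migration: Band 1 − 400 → 1547; Band 2 − 300 → 2185; Band 3 + 340 → 3491; Band 4 − 190 → 8414
End of period: [1547, 2185, 3491, 8414]
Total: 20550 → 15637; change = -4913; percentage change = -23.9%

-23.9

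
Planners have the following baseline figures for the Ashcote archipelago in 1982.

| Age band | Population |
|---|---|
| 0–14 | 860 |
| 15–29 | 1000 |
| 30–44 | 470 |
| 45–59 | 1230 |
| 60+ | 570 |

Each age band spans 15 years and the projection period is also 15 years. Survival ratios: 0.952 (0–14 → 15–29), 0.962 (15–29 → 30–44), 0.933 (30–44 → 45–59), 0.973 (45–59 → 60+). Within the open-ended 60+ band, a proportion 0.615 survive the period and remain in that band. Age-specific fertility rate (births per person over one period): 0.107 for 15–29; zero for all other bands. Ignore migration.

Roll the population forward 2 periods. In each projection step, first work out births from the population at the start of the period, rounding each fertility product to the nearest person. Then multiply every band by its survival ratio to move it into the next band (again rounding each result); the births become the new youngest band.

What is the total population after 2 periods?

Call the bands 1 to 5, youngest first.
[period 1]
Births: 1000 × 0.107 = 107
Band 2: 860 × 0.952 = 819
Band 3: 1000 × 0.962 = 962
Band 4: 470 × 0.933 = 439
Band 5: 1230 × 0.973 + 570 × 0.615 = 1197 + 351 = 1548
End of period: [107, 819, 962, 439, 1548]
[period 2]
Births: 819 × 0.107 = 88
Band 2: 107 × 0.952 = 102
Band 3: 819 × 0.962 = 788
Band 4: 962 × 0.933 = 898
Band 5: 439 × 0.973 + 1548 × 0.615 = 427 + 952 = 1379
End of period: [88, 102, 788, 898, 1379]
Total after period 2: 88 + 102 + 788 + 898 + 1379 = 3255

3255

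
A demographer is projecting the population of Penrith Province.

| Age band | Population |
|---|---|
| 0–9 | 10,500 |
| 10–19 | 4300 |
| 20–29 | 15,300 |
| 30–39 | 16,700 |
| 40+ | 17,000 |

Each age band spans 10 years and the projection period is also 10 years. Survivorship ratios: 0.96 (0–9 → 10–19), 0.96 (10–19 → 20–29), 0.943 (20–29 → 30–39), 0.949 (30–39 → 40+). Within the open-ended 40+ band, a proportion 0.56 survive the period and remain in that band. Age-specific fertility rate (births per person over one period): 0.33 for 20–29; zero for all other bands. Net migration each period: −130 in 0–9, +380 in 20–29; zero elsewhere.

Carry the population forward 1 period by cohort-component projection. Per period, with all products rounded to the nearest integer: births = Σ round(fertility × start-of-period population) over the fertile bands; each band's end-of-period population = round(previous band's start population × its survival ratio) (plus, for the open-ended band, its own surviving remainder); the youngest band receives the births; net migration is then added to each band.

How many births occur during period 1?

Period 1:
Births: 15300 × 0.33 = 5049
10–19: 10500 × 0.96 = 10080
20–29: 4300 × 0.96 = 4128
30–39: 15300 × 0.943 = 14428
40+: 16700 × 0.949 + 17000 × 0.56 = 15848 + 9520 = 25368
Net migration: 0–9 − 130 → 4919; 20–29 + 380 → 4508
Giving 4919 / 10080 / 4508 / 14428 / 25368.

5049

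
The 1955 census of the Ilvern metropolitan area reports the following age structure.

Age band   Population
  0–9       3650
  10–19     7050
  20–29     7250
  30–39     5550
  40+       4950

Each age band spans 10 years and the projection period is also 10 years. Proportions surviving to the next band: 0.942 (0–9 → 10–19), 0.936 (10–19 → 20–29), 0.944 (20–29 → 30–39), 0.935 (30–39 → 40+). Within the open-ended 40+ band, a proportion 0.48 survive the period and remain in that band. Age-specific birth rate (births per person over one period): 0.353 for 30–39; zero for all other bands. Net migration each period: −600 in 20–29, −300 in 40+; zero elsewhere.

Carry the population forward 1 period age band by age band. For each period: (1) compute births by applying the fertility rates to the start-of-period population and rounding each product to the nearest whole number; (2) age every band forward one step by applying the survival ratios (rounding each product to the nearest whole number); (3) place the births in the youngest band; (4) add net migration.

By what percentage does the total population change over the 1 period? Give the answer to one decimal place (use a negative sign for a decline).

Let band 1 be 0–9 through band 5 = 40+.
[period 1]
Births: 5550 × 0.353 = 1959
Band 2: 3650 × 0.942 = 3438
Band 3: 7050 × 0.936 = 6599
Band 4: 7250 × 0.944 = 6844
Band 5: 5550 × 0.935 + 4950 × 0.48 = 5189 + 2376 = 7565
Net migration: Band 3 − 600 → 5999; Band 5 − 300 → 7265
Population now: 0–9=1959, 10–19=3438, 20–29=5999, 30–39=6844, 40+=7265
Total: 28450 → 25505; change = -2945; percentage change = -10.4%

-10.4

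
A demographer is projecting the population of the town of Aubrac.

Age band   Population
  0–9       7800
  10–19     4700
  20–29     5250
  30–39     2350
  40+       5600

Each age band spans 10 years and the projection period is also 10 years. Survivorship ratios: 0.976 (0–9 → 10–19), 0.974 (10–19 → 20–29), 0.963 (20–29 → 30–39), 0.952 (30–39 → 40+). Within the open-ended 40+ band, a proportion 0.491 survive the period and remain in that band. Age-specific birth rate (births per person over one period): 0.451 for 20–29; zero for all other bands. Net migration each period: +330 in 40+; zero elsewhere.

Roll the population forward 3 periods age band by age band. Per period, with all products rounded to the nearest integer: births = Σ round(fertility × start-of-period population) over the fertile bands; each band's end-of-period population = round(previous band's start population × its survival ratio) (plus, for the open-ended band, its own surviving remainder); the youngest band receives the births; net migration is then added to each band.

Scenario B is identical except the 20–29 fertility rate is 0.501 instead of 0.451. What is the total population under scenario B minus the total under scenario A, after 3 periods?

(Groups numbered youngest = 1 to oldest = 5.)
— Period 1 —
Births: 5250 × 0.451 = 2368
Group 2: 7800 × 0.976 = 7613
Group 3: 4700 × 0.974 = 4578
Group 4: 5250 × 0.963 = 5056
Group 5: 2350 × 0.952 + 5600 × 0.491 = 2237 + 2750 = 4987
Net migration: Group 5 + 330 → 5317
End of period: [2368, 7613, 4578, 5056, 5317]
— Period 2 —
Births: 4578 × 0.451 = 2065
Group 2: 2368 × 0.976 = 2311
Group 3: 7613 × 0.974 = 7415
Group 4: 4578 × 0.963 = 4409
Group 5: 5056 × 0.952 + 5317 × 0.491 = 4813 + 2611 = 7424
Net migration: Group 5 + 330 → 7754
End of period: [2065, 2311, 7415, 4409, 7754]
— Period 3 —
Births: 7415 × 0.451 = 3344
Group 2: 2065 × 0.976 = 2015
Group 3: 2311 × 0.974 = 2251
Group 4: 7415 × 0.963 = 7141
Group 5: 4409 × 0.952 + 7754 × 0.491 = 4197 + 3807 = 8004
Net migration: Group 5 + 330 → 8334
End of period: [3344, 2015, 2251, 7141, 8334]
Scenario A total after 3 periods: 23085
Scenario B projection —
— Period 1 —
Births: 5250 × 0.501 = 2630
Group 2: 7800 × 0.976 = 7613
Group 3: 4700 × 0.974 = 4578
Group 4: 5250 × 0.963 = 5056
Group 5: 2350 × 0.952 + 5600 × 0.491 = 2237 + 2750 = 4987
Net migration: Group 5 + 330 → 5317
End of period: [2630, 7613, 4578, 5056, 5317]
— Period 2 —
Births: 4578 × 0.501 = 2294
Group 2: 2630 × 0.976 = 2567
Group 3: 7613 × 0.974 = 7415
Group 4: 4578 × 0.963 = 4409
Group 5: 5056 × 0.952 + 5317 × 0.491 = 4813 + 2611 = 7424
Net migration: Group 5 + 330 → 7754
End of period: [2294, 2567, 7415, 4409, 7754]
— Period 3 —
Births: 7415 × 0.501 = 3715
Group 2: 2294 × 0.976 = 2239
Group 3: 2567 × 0.974 = 2500
Group 4: 7415 × 0.963 = 7141
Group 5: 4409 × 0.952 + 7754 × 0.491 = 4197 + 3807 = 8004
Net migration: Group 5 + 330 → 8334
End of period: [3715, 2239, 2500, 7141, 8334]
Scenario B total after 3 periods: 23929
Difference B − A = 23929 − 23085 = 844

844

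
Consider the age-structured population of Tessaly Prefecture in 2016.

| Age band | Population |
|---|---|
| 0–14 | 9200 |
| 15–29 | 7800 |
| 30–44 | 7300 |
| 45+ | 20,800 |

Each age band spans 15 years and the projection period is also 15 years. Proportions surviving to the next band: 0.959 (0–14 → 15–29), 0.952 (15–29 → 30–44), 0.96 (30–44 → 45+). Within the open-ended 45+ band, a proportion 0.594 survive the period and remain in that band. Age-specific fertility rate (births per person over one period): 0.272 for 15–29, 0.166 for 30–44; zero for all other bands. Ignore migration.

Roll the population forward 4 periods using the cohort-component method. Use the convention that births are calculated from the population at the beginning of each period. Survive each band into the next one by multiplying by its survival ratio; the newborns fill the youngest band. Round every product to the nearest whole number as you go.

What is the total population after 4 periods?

[period 1]
Births: 7800 × 0.272 = 2122  |  7300 × 0.166 = 1212 → 3334
15–29: 9200 × 0.959 = 8823
30–44: 7800 × 0.952 = 7426
45+: 7300 × 0.96 + 20800 × 0.594 = 7008 + 12355 = 19363
Population now: 0–14=3334, 15–29=8823, 30–44=7426, 45+=19363
[period 2]
Births: 8823 × 0.272 = 2400  |  7426 × 0.166 = 1233 → 3633
15–29: 3334 × 0.959 = 3197
30–44: 8823 × 0.952 = 8399
45+: 7426 × 0.96 + 19363 × 0.594 = 7129 + 11502 = 18631
Population now: 0–14=3633, 15–29=3197, 30–44=8399, 45+=18631
[period 3]
Births: 3197 × 0.272 = 870  |  8399 × 0.166 = 1394 → 2264
15–29: 3633 × 0.959 = 3484
30–44: 3197 × 0.952 = 3044
45+: 8399 × 0.96 + 18631 × 0.594 = 8063 + 11067 = 19130
Population now: 0–14=2264, 15–29=3484, 30–44=3044, 45+=19130
[period 4]
Births: 3484 × 0.272 = 948  |  3044 × 0.166 = 505 → 1453
15–29: 2264 × 0.959 = 2171
30–44: 3484 × 0.952 = 3317
45+: 3044 × 0.96 + 19130 × 0.594 = 2922 + 11363 = 14285
Population now: 0–14=1453, 15–29=2171, 30–44=3317, 45+=14285
Total after period 4: 1453 + 2171 + 3317 + 14285 = 21226

21226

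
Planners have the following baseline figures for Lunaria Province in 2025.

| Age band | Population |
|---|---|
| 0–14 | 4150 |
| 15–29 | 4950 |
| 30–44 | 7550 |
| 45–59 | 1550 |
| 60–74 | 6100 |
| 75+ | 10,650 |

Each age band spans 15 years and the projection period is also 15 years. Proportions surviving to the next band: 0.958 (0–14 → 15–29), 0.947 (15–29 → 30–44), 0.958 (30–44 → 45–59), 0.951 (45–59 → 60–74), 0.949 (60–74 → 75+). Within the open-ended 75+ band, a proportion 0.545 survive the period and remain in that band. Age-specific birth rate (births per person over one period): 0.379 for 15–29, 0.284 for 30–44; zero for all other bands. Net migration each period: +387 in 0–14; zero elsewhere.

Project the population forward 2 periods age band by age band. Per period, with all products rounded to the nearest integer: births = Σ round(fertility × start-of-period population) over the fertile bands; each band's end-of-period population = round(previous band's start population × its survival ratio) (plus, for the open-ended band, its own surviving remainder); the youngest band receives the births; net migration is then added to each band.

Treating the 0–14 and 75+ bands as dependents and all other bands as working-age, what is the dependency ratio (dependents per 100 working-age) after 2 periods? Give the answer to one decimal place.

56.5

Numbering the bands 1..6 from youngest to oldest:
Period 1.
Births: 4950 × 0.379 = 1876  |  7550 × 0.284 = 2144 — total 4020
Band 2: 4150 × 0.958 = 3976
Band 3: 4950 × 0.947 = 4688
Band 4: 7550 × 0.958 = 7233
Band 5: 1550 × 0.951 = 1474
Band 6: 6100 × 0.949 + 10650 × 0.545 = 5789 + 5804 = 11593
Net migration: Band 1 + 387 → 4407
Giving 4407 / 3976 / 4688 / 7233 / 1474 / 11593.
Period 2.
Births: 3976 × 0.379 = 1507  |  4688 × 0.284 = 1331 — total 2838
Band 2: 4407 × 0.958 = 4222
Band 3: 3976 × 0.947 = 3765
Band 4: 4688 × 0.958 = 4491
Band 5: 7233 × 0.951 = 6879
Band 6: 1474 × 0.949 + 11593 × 0.545 = 1399 + 6318 = 7717
Net migration: Band 1 + 387 → 3225
Giving 3225 / 4222 / 3765 / 4491 / 6879 / 7717.
Dependents (band 0–14 + band 75+) = 3225 + 7717 = 10942; working-age = 19357; ratio = 10942/19357 × 100 = 56.5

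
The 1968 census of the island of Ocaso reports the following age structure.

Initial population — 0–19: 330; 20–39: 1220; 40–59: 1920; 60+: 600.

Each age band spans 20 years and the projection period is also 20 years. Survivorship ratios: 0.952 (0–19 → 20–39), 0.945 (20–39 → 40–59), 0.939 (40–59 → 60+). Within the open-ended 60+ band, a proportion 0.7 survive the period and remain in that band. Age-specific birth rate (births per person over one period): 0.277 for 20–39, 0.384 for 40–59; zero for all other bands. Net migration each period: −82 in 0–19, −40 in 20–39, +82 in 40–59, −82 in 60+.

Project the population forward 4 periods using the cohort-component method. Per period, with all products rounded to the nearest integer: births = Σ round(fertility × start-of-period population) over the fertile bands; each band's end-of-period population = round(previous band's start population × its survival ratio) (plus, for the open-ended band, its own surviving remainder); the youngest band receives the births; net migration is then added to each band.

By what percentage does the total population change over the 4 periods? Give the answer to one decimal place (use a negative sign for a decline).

-18.2

Numbering the bands 1..4 from youngest to oldest:
[period 1]
Births: 1220 * 0.277 = 338, 1920 * 0.384 = 737 → total 1075
Band 2: 330 * 0.952 = 314
Band 3: 1220 * 0.945 = 1153
Band 4: 1920 * 0.939 + 600 * 0.7 = 1803 + 420 = 2223
Net migration: Band 1 − 82 → 993; Band 2 − 40 → 274; Band 3 + 82 → 1235; Band 4 − 82 → 2141
Giving 993 / 274 / 1235 / 2141.
[period 2]
Births: 274 * 0.277 = 76, 1235 * 0.384 = 474 → total 550
Band 2: 993 * 0.952 = 945
Band 3: 274 * 0.945 = 259
Band 4: 1235 * 0.939 + 2141 * 0.7 = 1160 + 1499 = 2659
Net migration: Band 1 − 82 → 468; Band 2 − 40 → 905; Band 3 + 82 → 341; Band 4 − 82 → 2577
Giving 468 / 905 / 341 / 2577.
[period 3]
Births: 905 * 0.277 = 251, 341 * 0.384 = 131 → total 382
Band 2: 468 * 0.952 = 446
Band 3: 905 * 0.945 = 855
Band 4: 341 * 0.939 + 2577 * 0.7 = 320 + 1804 = 2124
Net migration: Band 1 − 82 → 300; Band 2 − 40 → 406; Band 3 + 82 → 937; Band 4 − 82 → 2042
Giving 300 / 406 / 937 / 2042.
[period 4]
Births: 406 * 0.277 = 112, 937 * 0.384 = 360 → total 472
Band 2: 300 * 0.952 = 286
Band 3: 406 * 0.945 = 384
Band 4: 937 * 0.939 + 2042 * 0.7 = 880 + 1429 = 2309
Net migration: Band 1 − 82 → 390; Band 2 − 40 → 246; Band 3 + 82 → 466; Band 4 − 82 → 2227
Giving 390 / 246 / 466 / 2227.
Total: 4070 → 3329; change = -741; percentage change = -18.2%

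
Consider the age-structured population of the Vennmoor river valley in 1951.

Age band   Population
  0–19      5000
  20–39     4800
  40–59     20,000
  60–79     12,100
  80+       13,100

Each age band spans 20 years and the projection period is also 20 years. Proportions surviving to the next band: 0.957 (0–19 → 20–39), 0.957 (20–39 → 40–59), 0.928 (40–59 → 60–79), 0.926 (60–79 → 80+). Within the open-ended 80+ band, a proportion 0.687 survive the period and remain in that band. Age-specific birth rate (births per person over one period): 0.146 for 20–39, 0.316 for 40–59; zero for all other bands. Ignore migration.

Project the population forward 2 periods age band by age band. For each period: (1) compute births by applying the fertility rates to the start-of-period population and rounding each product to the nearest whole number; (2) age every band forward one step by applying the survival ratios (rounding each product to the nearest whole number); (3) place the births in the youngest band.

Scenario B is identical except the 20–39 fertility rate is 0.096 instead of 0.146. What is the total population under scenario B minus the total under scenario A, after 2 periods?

After projecting period 1:
Births: 4800 × 0.146 = 701 ; 20000 × 0.316 = 6320 → total 7021
20–39: 5000 × 0.957 = 4785
40–59: 4800 × 0.957 = 4594
60–79: 20000 × 0.928 = 18560
80+: 12100 × 0.926 + 13100 × 0.687 = 11205 + 9000 = 20205
→ [7021, 4785, 4594, 18560, 20205]
After projecting period 2:
Births: 4785 × 0.146 = 699 ; 4594 × 0.316 = 1452 → total 2151
20–39: 7021 × 0.957 = 6719
40–59: 4785 × 0.957 = 4579
60–79: 4594 × 0.928 = 4263
80+: 18560 × 0.926 + 20205 × 0.687 = 17187 + 13881 = 31068
→ [2151, 6719, 4579, 4263, 31068]
Scenario A total after 2 periods: 48780
Scenario B projection —
After projecting period 1:
Births: 4800 × 0.096 = 461 ; 20000 × 0.316 = 6320 → total 6781
20–39: 5000 × 0.957 = 4785
40–59: 4800 × 0.957 = 4594
60–79: 20000 × 0.928 = 18560
80+: 12100 × 0.926 + 13100 × 0.687 = 11205 + 9000 = 20205
→ [6781, 4785, 4594, 18560, 20205]
After projecting period 2:
Births: 4785 × 0.096 = 459 ; 4594 × 0.316 = 1452 → total 1911
20–39: 6781 × 0.957 = 6489
40–59: 4785 × 0.957 = 4579
60–79: 4594 × 0.928 = 4263
80+: 18560 × 0.926 + 20205 × 0.687 = 17187 + 13881 = 31068
→ [1911, 6489, 4579, 4263, 31068]
Scenario B total after 2 periods: 48310
Difference B − A = 48310 − 48780 = -470

-470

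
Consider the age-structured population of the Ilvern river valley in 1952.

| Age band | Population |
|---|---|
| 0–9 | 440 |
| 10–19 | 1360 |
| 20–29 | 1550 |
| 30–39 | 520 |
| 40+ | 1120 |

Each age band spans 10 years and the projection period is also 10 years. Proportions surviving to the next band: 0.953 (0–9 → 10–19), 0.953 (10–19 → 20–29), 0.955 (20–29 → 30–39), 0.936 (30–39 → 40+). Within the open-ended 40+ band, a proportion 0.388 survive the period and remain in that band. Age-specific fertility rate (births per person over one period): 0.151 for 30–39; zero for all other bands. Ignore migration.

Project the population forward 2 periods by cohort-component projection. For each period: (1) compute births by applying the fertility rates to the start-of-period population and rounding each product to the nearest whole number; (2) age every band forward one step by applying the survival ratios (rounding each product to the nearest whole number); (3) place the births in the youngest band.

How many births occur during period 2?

223

— Period 1 —
Births: 520 * 0.151 = 79
10–19: 440 * 0.953 = 419
20–29: 1360 * 0.953 = 1296
30–39: 1550 * 0.955 = 1480
40+: 520 * 0.936 + 1120 * 0.388 = 487 + 435 = 922
Population now: 0–9=79, 10–19=419, 20–29=1296, 30–39=1480, 40+=922
— Period 2 —
Births: 1480 * 0.151 = 223
10–19: 79 * 0.953 = 75
20–29: 419 * 0.953 = 399
30–39: 1296 * 0.955 = 1238
40+: 1480 * 0.936 + 922 * 0.388 = 1385 + 358 = 1743
Population now: 0–9=223, 10–19=75, 20–29=399, 30–39=1238, 40+=1743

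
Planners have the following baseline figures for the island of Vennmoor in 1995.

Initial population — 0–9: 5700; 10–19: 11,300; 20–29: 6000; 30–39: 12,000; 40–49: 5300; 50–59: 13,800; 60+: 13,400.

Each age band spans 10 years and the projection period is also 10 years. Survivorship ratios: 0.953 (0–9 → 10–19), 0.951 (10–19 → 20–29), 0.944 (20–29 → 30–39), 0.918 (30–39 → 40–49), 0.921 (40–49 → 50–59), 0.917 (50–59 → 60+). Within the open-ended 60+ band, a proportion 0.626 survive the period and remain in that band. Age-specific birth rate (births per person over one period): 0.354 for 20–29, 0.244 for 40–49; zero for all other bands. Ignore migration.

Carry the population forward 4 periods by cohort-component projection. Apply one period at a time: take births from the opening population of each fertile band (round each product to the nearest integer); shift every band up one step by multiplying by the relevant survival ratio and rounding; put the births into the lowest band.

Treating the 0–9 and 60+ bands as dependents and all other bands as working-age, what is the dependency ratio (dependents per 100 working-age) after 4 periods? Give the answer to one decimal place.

82.6

Call the groups 1 to 7, youngest first.
Period 1:
Births: 6000 × 0.354 = 2124  |  5300 × 0.244 = 1293 → total 3417
Group 2: 5700 × 0.953 = 5432
Group 3: 11300 × 0.951 = 10746
Group 4: 6000 × 0.944 = 5664
Group 5: 12000 × 0.918 = 11016
Group 6: 5300 × 0.921 = 4881
Group 7: 13800 × 0.917 + 13400 × 0.626 = 12655 + 8388 = 21043
Population now: 0–9=3417, 10–19=5432, 20–29=10746, 30–39=5664, 40–49=11016, 50–59=4881, 60+=21043
Period 2:
Births: 10746 × 0.354 = 3804  |  11016 × 0.244 = 2688 → total 6492
Group 2: 3417 × 0.953 = 3256
Group 3: 5432 × 0.951 = 5166
Group 4: 10746 × 0.944 = 10144
Group 5: 5664 × 0.918 = 5200
Group 6: 11016 × 0.921 = 10146
Group 7: 4881 × 0.917 + 21043 × 0.626 = 4476 + 13173 = 17649
Population now: 0–9=6492, 10–19=3256, 20–29=5166, 30–39=10144, 40–49=5200, 50–59=10146, 60+=17649
Period 3:
Births: 5166 × 0.354 = 1829  |  5200 × 0.244 = 1269 → total 3098
Group 2: 6492 × 0.953 = 6187
Group 3: 3256 × 0.951 = 3096
Group 4: 5166 × 0.944 = 4877
Group 5: 10144 × 0.918 = 9312
Group 6: 5200 × 0.921 = 4789
Group 7: 10146 × 0.917 + 17649 × 0.626 = 9304 + 11048 = 20352
Population now: 0–9=3098, 10–19=6187, 20–29=3096, 30–39=4877, 40–49=9312, 50–59=4789, 60+=20352
Period 4:
Births: 3096 × 0.354 = 1096  |  9312 × 0.244 = 2272 → total 3368
Group 2: 3098 × 0.953 = 2952
Group 3: 6187 × 0.951 = 5884
Group 4: 3096 × 0.944 = 2923
Group 5: 4877 × 0.918 = 4477
Group 6: 9312 × 0.921 = 8576
Group 7: 4789 × 0.917 + 20352 × 0.626 = 4392 + 12740 = 17132
Population now: 0–9=3368, 10–19=2952, 20–29=5884, 30–39=2923, 40–49=4477, 50–59=8576, 60+=17132
Dependents (band 0–9 + band 60+) = 3368 + 17132 = 20500; working-age = 24812; ratio = 20500/24812 × 100 = 82.6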